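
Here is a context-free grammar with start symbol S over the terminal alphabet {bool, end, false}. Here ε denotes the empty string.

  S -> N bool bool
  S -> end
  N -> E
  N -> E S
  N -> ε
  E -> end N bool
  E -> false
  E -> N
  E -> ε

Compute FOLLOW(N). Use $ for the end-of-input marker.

FIRST(S): from S->N bool bool we get {bool, end, false}; from S->end we get {end}. So FIRST(S) = {bool, end, false}.
FIRST(N): from N->E we get {ε, bool, end, false}; from N->E S we get {bool, end, false}; from N->ε we get {ε}. So FIRST(N) = {ε, bool, end, false}.
FIRST(E): from E->end N bool we get {end}; from E->false we get {false}; from E->N we get {ε, bool, end, false}; from E->ε we get {ε}. So FIRST(E) = {ε, bool, end, false}.
FOLLOW(S) includes $ since S is the start symbol.
FOLLOW(S): in N->E S, the suffix after S is empty, so FOLLOW(S) ⊇ FOLLOW(N) = {bool, end, false}. Thus FOLLOW(S) = {$, bool, end, false}.
FOLLOW(N): in S->N bool bool, N is followed by bool bool with FIRST {bool}; in E->end N bool, N is followed by bool with FIRST {bool}; in E->N, the suffix after N is empty, so FOLLOW(N) ⊇ FOLLOW(E) = {bool, end, false}. Thus FOLLOW(N) = {bool, end, false}.
FOLLOW(E): in N->E, the suffix after E is empty, so FOLLOW(E) ⊇ FOLLOW(N) = {bool, end, false}; in N->E S, E is followed by S with FIRST {bool, end, false}. Thus FOLLOW(E) = {bool, end, false}.

{bool, end, false}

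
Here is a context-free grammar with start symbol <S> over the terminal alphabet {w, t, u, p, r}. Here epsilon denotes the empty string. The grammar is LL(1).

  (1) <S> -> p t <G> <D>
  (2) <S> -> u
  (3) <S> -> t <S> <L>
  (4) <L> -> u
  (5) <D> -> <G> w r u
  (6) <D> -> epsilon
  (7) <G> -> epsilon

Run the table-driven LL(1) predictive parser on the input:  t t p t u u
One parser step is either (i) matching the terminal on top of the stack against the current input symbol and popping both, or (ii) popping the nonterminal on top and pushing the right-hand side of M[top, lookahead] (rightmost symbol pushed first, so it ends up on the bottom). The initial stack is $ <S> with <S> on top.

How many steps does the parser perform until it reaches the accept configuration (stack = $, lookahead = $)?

13

step 1: stack=$ <S>  input=t t p t u u $  — expand <S> -> t <S> <L>
step 2: stack=$ <L> <S> t  input=t t p t u u $  — match t
step 3: stack=$ <L> <S>  input=t p t u u $  — expand <S> -> t <S> <L>
step 4: stack=$ <L> <L> <S> t  input=t p t u u $  — match t
step 5: stack=$ <L> <L> <S>  input=p t u u $  — expand <S> -> p t <G> <D>
step 6: stack=$ <L> <L> <D> <G> t p  input=p t u u $  — match p
step 7: stack=$ <L> <L> <D> <G> t  input=t u u $  — match t
step 8: stack=$ <L> <L> <D> <G>  input=u u $  — expand <G> -> epsilon
step 9: stack=$ <L> <L> <D>  input=u u $  — expand <D> -> epsilon
step 10: stack=$ <L> <L>  input=u u $  — expand <L> -> u
step 11: stack=$ <L> u  input=u u $  — match u
step 12: stack=$ <L>  input=u $  — expand <L> -> u
step 13: stack=$ u  input=u $  — match u
Accept reached after 13 steps.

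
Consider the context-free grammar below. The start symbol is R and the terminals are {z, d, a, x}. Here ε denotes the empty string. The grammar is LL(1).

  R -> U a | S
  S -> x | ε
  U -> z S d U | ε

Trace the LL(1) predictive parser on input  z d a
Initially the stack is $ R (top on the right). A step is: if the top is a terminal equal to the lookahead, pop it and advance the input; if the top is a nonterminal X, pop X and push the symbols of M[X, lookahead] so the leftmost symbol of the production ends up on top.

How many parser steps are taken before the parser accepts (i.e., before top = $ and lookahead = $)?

step 1: stack=$ R  input=z d a $  — expand R -> U a
step 2: stack=$ a U  input=z d a $  — expand U -> z S d U
step 3: stack=$ a U d S z  input=z d a $  — match z
step 4: stack=$ a U d S  input=d a $  — expand S -> ε
step 5: stack=$ a U d  input=d a $  — match d
step 6: stack=$ a U  input=a $  — expand U -> ε
step 7: stack=$ a  input=a $  — match a
Accept reached after 7 steps.

7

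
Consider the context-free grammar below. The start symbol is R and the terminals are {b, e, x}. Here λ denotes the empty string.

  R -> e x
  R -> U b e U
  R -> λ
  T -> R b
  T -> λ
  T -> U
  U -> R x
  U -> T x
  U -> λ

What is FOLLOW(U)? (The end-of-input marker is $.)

FIRST(R): from R->e x we get {e}; from R->U b e U we get {b, e, x}; from R->λ we get {λ}. So FIRST(R) = {λ, b, e, x}.
FIRST(T): from T->R b we get {b, e, x}; from T->λ we get {λ}; from T->U we get {λ, b, e, x}. So FIRST(T) = {λ, b, e, x}.
FIRST(U): from U->R x we get {b, e, x}; from U->T x we get {b, e, x}; from U->λ we get {λ}. So FIRST(U) = {λ, b, e, x}.
FOLLOW(R) includes $ since R is the start symbol.
FOLLOW(R): in T->R b, R is followed by b with FIRST {b}; in U->R x, R is followed by x with FIRST {x}. Thus FOLLOW(R) = {$, b, x}.
FOLLOW(T): in U->T x, T is followed by x with FIRST {x}. Thus FOLLOW(T) = {x}.
FOLLOW(U): in R->U b e U (occurrence 1), U is followed by b e U with FIRST {b}; in R->U b e U (occurrence 2), the suffix after U is empty, so FOLLOW(U) ⊇ FOLLOW(R) = {$, b, x}; in T->U, the suffix after U is empty, so FOLLOW(U) ⊇ FOLLOW(T) = {x}. Thus FOLLOW(U) = {$, b, x}.

{$, b, x}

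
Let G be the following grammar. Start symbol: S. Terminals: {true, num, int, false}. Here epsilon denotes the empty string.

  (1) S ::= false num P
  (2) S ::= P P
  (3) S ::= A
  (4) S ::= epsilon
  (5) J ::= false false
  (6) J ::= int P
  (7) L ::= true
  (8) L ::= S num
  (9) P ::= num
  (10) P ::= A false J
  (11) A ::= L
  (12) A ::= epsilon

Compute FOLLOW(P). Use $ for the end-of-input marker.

{$, false, num, true}

FIRST(J) = {false, int}
FIRST(S) = {epsilon, false, num, true}  (via P P, A)
FIRST(L) = {false, num, true}  (via S num)
FIRST(A) = {epsilon, false, num, true}  (via L)
FIRST(P) = {false, num, true}  (via A false J)
FOLLOW(S) includes $ since S is the start symbol.
FOLLOW(S): in L::=S num, S is followed by num with FIRST {num}. Thus FOLLOW(S) = {$, num}.
FOLLOW(A): in S::=A, the suffix after A is empty, so FOLLOW(A) ⊇ FOLLOW(S) = {$, num}; in P::=A false J, A is followed by false J with FIRST {false}. Thus FOLLOW(A) = {$, false, num}.
FOLLOW(L): in A::=L, the suffix after L is empty, so FOLLOW(L) ⊇ FOLLOW(A) = {$, false, num}. Thus FOLLOW(L) = {$, false, num}.
FOLLOW(J): in P::=A false J, the suffix after J is empty, so FOLLOW(J) ⊇ FOLLOW(P) = {$, false, num, true}. Thus FOLLOW(J) = {$, false, num, true}.
FOLLOW(P): in S::=false num P, the suffix after P is empty, so FOLLOW(P) ⊇ FOLLOW(S) = {$, num}; in S::=P P (occurrence 1), P is followed by P with FIRST {false, num, true}; in S::=P P (occurrence 2), the suffix after P is empty, so FOLLOW(P) ⊇ FOLLOW(S) = {$, num}; in J::=int P, the suffix after P is empty, so FOLLOW(P) ⊇ FOLLOW(J) = {$, false, num, true}. Thus FOLLOW(P) = {$, false, num, true}.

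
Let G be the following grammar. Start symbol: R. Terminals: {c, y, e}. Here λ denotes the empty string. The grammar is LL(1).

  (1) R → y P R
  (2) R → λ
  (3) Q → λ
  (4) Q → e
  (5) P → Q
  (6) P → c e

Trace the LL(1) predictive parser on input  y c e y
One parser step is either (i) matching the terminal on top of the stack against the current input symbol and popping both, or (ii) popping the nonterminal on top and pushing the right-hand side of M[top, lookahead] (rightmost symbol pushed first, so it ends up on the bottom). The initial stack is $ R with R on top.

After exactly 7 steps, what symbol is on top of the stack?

     Stack    Input      Action
  1  $ R      y c e y $  expand R → y P R
  2  $ R P y  y c e y $  match y
  3  $ R P    c e y $    expand P → c e
  4  $ R e c  c e y $    match c
  5  $ R e    e y $      match e
  6  $ R      y $        expand R → y P R
  7  $ R P y  y $        match y
Stack after step 7: $ R P (top = P).

P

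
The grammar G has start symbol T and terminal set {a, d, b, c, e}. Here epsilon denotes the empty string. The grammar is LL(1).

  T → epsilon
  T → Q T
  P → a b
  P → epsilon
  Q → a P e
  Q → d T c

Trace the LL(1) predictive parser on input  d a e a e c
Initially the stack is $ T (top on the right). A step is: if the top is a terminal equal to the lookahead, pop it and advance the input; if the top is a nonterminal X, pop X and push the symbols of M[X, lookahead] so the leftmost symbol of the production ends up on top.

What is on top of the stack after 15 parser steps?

step 1: stack=$ T  input=d a e a e c $  — expand T → Q T
step 2: stack=$ T Q  input=d a e a e c $  — expand Q → d T c
step 3: stack=$ T c T d  input=d a e a e c $  — match d
step 4: stack=$ T c T  input=a e a e c $  — expand T → Q T
step 5: stack=$ T c T Q  input=a e a e c $  — expand Q → a P e
step 6: stack=$ T c T e P a  input=a e a e c $  — match a
step 7: stack=$ T c T e P  input=e a e c $  — expand P → epsilon
step 8: stack=$ T c T e  input=e a e c $  — match e
step 9: stack=$ T c T  input=a e c $  — expand T → Q T
step 10: stack=$ T c T Q  input=a e c $  — expand Q → a P e
step 11: stack=$ T c T e P a  input=a e c $  — match a
step 12: stack=$ T c T e P  input=e c $  — expand P → epsilon
step 13: stack=$ T c T e  input=e c $  — match e
step 14: stack=$ T c T  input=c $  — expand T → epsilon
step 15: stack=$ T c  input=c $  — match c
Stack after step 15: $ T (top = T).

T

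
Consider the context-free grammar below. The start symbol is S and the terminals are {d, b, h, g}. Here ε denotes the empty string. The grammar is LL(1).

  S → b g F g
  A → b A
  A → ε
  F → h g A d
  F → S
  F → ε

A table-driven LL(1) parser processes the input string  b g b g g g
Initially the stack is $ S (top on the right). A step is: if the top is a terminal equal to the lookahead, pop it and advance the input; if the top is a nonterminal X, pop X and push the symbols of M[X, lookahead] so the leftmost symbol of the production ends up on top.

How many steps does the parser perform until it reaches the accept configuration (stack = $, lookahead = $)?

      Stack        Input          Action
   1  $ S          b g b g g g $  expand S → b g F g
   2  $ g F g b    b g b g g g $  match b
   3  $ g F g      g b g g g $    match g
   4  $ g F        b g g g $      expand F → S
   5  $ g S        b g g g $      expand S → b g F g
   6  $ g g F g b  b g g g $      match b
   7  $ g g F g    g g g $        match g
   8  $ g g F      g g $          expand F → ε
   9  $ g g        g g $          match g
  10  $ g          g $            match g
Accept reached after 10 steps.

10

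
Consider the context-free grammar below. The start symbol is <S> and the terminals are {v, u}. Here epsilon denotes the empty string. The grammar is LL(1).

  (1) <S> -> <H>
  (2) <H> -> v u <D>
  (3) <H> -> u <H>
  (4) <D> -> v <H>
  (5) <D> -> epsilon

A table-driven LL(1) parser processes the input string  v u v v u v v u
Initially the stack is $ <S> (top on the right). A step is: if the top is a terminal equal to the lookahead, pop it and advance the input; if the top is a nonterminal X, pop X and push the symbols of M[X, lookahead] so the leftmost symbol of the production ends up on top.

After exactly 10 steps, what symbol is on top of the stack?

step 1: stack=$ <S>  input=v u v v u v v u $  — expand <S> -> <H>
step 2: stack=$ <H>  input=v u v v u v v u $  — expand <H> -> v u <D>
step 3: stack=$ <D> u v  input=v u v v u v v u $  — match v
step 4: stack=$ <D> u  input=u v v u v v u $  — match u
step 5: stack=$ <D>  input=v v u v v u $  — expand <D> -> v <H>
step 6: stack=$ <H> v  input=v v u v v u $  — match v
step 7: stack=$ <H>  input=v u v v u $  — expand <H> -> v u <D>
step 8: stack=$ <D> u v  input=v u v v u $  — match v
step 9: stack=$ <D> u  input=u v v u $  — match u
step 10: stack=$ <D>  input=v v u $  — expand <D> -> v <H>
Stack after step 10: $ <H> v (top = v).

v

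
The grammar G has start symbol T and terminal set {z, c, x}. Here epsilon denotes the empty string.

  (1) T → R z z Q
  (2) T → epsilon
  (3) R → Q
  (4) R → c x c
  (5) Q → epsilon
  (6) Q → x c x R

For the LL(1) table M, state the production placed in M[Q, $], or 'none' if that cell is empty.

Q → epsilon

FIRST(Q) = {epsilon, x}
FIRST(R) = {epsilon, c, x}  (via Q)
FIRST(T) = {epsilon, c, x, z}  (via R z z Q)
FOLLOW(T) includes $ since T is the start symbol.
FOLLOW(T): T appears on no right-hand side. Thus FOLLOW(T) = {$}.
FOLLOW(R): in T→R z z Q, R is followed by z z Q with FIRST {z}; in Q→x c x R, the suffix after R is empty, so FOLLOW(R) ⊇ FOLLOW(Q) = {$, z}. Thus FOLLOW(R) = {$, z}.
FOLLOW(Q): in T→R z z Q, the suffix after Q is empty, so FOLLOW(Q) ⊇ FOLLOW(T) = {$}; in R→Q, the suffix after Q is empty, so FOLLOW(Q) ⊇ FOLLOW(R) = {$, z}. Thus FOLLOW(Q) = {$, z}.
For Q → epsilon: FIRST(epsilon) = {epsilon}, so it goes in M[Q, t] for t ∈ {}; since epsilon ∈ FIRST, also for every t ∈ FOLLOW(Q) = {$, z}.
For Q → x c x R: FIRST(x c x R) = {x}, so it goes in M[Q, t] for t ∈ {x}.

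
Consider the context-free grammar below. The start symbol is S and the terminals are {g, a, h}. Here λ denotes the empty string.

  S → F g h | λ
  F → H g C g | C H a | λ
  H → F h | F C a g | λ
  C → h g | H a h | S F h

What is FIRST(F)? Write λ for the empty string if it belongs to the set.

{λ, a, g, h}

FIRST(S) = {λ, a, g, h}  (via F g h)
FIRST(F) = {λ, a, g, h}  (via H g C g, C H a)
FIRST(H) = {λ, a, g, h}  (via F h, F C a g)
FIRST(C) = {a, g, h}  (via H a h, S F h)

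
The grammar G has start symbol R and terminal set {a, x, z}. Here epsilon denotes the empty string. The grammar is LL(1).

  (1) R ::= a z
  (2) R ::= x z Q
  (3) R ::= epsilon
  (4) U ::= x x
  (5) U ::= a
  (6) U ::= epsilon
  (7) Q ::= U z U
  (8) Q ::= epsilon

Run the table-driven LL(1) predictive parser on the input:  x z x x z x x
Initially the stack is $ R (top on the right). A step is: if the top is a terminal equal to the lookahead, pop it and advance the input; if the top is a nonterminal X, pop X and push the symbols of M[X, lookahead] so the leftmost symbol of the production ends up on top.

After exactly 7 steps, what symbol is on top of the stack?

z

step 1: stack=$ R  input=x z x x z x x $  — expand R ::= x z Q
step 2: stack=$ Q z x  input=x z x x z x x $  — match x
step 3: stack=$ Q z  input=z x x z x x $  — match z
step 4: stack=$ Q  input=x x z x x $  — expand Q ::= U z U
step 5: stack=$ U z U  input=x x z x x $  — expand U ::= x x
step 6: stack=$ U z x x  input=x x z x x $  — match x
step 7: stack=$ U z x  input=x z x x $  — match x
Stack after step 7: $ U z (top = z).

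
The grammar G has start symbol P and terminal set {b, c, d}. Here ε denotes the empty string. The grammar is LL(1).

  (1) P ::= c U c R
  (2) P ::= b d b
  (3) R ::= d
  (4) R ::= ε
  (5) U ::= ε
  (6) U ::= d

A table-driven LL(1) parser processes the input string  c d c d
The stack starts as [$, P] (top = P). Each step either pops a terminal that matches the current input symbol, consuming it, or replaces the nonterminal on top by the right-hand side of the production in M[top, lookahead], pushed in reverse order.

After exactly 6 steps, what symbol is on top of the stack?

     Stack      Input      Action
  1  $ P        c d c d $  expand P ::= c U c R
  2  $ R c U c  c d c d $  match c
  3  $ R c U    d c d $    expand U ::= d
  4  $ R c d    d c d $    match d
  5  $ R c      c d $      match c
  6  $ R        d $        expand R ::= d
Stack after step 6: $ d (top = d).

d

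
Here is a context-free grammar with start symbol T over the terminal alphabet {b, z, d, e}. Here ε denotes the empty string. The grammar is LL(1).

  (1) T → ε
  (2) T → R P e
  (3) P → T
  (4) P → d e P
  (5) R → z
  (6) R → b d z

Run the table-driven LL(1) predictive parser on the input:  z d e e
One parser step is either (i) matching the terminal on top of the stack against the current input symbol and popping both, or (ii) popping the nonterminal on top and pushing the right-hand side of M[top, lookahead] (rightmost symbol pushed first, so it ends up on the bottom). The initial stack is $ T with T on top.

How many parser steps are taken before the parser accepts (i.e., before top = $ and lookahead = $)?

9

     Stack      Input      Action
  1  $ T        z d e e $  expand T → R P e
  2  $ e P R    z d e e $  expand R → z
  3  $ e P z    z d e e $  match z
  4  $ e P      d e e $    expand P → d e P
  5  $ e P e d  d e e $    match d
  6  $ e P e    e e $      match e
  7  $ e P      e $        expand P → T
  8  $ e T      e $        expand T → ε
  9  $ e        e $        match e
Accept reached after 9 steps.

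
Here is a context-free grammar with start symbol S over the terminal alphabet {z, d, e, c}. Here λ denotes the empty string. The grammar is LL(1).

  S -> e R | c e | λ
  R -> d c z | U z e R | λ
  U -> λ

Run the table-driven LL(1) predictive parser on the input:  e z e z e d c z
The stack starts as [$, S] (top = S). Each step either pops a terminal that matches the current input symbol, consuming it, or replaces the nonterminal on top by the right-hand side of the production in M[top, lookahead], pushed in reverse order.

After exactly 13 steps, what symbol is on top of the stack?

z

step 1: stack=$ S  input=e z e z e d c z $  — expand S -> e R
step 2: stack=$ R e  input=e z e z e d c z $  — match e
step 3: stack=$ R  input=z e z e d c z $  — expand R -> U z e R
step 4: stack=$ R e z U  input=z e z e d c z $  — expand U -> λ
step 5: stack=$ R e z  input=z e z e d c z $  — match z
step 6: stack=$ R e  input=e z e d c z $  — match e
step 7: stack=$ R  input=z e d c z $  — expand R -> U z e R
step 8: stack=$ R e z U  input=z e d c z $  — expand U -> λ
step 9: stack=$ R e z  input=z e d c z $  — match z
step 10: stack=$ R e  input=e d c z $  — match e
step 11: stack=$ R  input=d c z $  — expand R -> d c z
step 12: stack=$ z c d  input=d c z $  — match d
step 13: stack=$ z c  input=c z $  — match c
Stack after step 13: $ z (top = z).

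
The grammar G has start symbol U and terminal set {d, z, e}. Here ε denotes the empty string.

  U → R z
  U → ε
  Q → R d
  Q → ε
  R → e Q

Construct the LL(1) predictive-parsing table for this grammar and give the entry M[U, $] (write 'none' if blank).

FIRST(R) = {e}
FIRST(U) = {ε, e}  (via R z)
FIRST(Q) = {ε, e}  (via R d)
FOLLOW(U) includes $ since U is the start symbol.
FOLLOW(U): U appears on no right-hand side. Thus FOLLOW(U) = {$}.
For U → R z: FIRST(R z) = {e}, so it goes in M[U, t] for t ∈ {e}.
For U → ε: FIRST(ε) = {ε}, so it goes in M[U, t] for t ∈ {}; since ε ∈ FIRST, also for every t ∈ FOLLOW(U) = {$}.

U → ε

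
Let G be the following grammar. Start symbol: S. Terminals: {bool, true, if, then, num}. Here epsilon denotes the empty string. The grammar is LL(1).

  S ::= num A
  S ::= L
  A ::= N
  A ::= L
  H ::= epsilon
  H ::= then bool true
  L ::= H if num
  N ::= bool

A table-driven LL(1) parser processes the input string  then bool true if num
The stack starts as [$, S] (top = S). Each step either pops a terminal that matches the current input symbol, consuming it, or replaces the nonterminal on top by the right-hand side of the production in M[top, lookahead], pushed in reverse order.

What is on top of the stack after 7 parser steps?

     Stack                    Input                    Action
  1  $ S                      then bool true if num $  expand S ::= L
  2  $ L                      then bool true if num $  expand L ::= H if num
  3  $ num if H               then bool true if num $  expand H ::= then bool true
  4  $ num if true bool then  then bool true if num $  match then
  5  $ num if true bool       bool true if num $       match bool
  6  $ num if true            true if num $            match true
  7  $ num if                 if num $                 match if
Stack after step 7: $ num (top = num).

num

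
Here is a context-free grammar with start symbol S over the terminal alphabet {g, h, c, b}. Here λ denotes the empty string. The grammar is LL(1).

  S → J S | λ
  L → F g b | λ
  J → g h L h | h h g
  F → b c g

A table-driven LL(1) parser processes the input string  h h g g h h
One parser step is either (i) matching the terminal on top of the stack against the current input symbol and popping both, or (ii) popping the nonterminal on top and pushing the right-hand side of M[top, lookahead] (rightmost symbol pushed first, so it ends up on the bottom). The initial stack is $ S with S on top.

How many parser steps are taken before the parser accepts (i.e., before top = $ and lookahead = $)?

12

      Stack        Input          Action
   1  $ S          h h g g h h $  expand S → J S
   2  $ S J        h h g g h h $  expand J → h h g
   3  $ S g h h    h h g g h h $  match h
   4  $ S g h      h g g h h $    match h
   5  $ S g        g g h h $      match g
   6  $ S          g h h $        expand S → J S
   7  $ S J        g h h $        expand J → g h L h
   8  $ S h L h g  g h h $        match g
   9  $ S h L h    h h $          match h
  10  $ S h L      h $            expand L → λ
  11  $ S h        h $            match h
  12  $ S          $              expand S → λ
Accept reached after 12 steps.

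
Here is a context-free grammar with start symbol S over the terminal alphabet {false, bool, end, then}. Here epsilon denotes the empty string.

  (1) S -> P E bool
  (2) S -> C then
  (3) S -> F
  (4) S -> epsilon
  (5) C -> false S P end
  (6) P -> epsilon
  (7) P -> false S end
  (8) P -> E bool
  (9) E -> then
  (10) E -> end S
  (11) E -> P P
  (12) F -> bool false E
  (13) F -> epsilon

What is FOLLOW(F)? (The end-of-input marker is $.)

{$, bool, end, false, then}

FIRST(C) = {false}
FIRST(F) = {epsilon, bool}
FIRST(S) = {epsilon, bool, end, false, then}  (via P E bool, C then, F)
FIRST(P) = {epsilon, bool, end, false, then}  (via E bool)
FIRST(E) = {epsilon, bool, end, false, then}  (via P P)
FOLLOW(S) includes $ since S is the start symbol.
FOLLOW(C): in S->C then, C is followed by then with FIRST {then}. Thus FOLLOW(C) = {then}.
FOLLOW(S): in C->false S P end, S is followed by P end with FIRST {bool, end, false, then}; in P->false S end, S is followed by end with FIRST {end}; in E->end S, the suffix after S is empty, so FOLLOW(S) ⊇ FOLLOW(E) = {$, bool, end, false, then}. Thus FOLLOW(S) = {$, bool, end, false, then}.
FOLLOW(F): in S->F, the suffix after F is empty, so FOLLOW(F) ⊇ FOLLOW(S) = {$, bool, end, false, then}. Thus FOLLOW(F) = {$, bool, end, false, then}.
FOLLOW(E): in S->P E bool, E is followed by bool with FIRST {bool}; in P->E bool, E is followed by bool with FIRST {bool}; in F->bool false E, the suffix after E is empty, so FOLLOW(E) ⊇ FOLLOW(F) = {$, bool, end, false, then}. Thus FOLLOW(E) = {$, bool, end, false, then}.
FOLLOW(P): in S->P E bool, P is followed by E bool with FIRST {bool, end, false, then}; in C->false S P end, P is followed by end with FIRST {end}; in E->P P (occurrence 1), P is followed by P with FIRST {epsilon, bool, end, false, then}; in E->P P (occurrence 1), the suffix after P is nullable, so FOLLOW(P) ⊇ FOLLOW(E) = {$, bool, end, false, then}; in E->P P (occurrence 2), the suffix after P is empty, so FOLLOW(P) ⊇ FOLLOW(E) = {$, bool, end, false, then}. Thus FOLLOW(P) = {$, bool, end, false, then}.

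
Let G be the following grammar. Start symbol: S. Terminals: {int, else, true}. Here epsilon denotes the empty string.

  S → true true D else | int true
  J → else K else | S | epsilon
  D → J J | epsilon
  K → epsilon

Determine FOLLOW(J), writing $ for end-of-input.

FIRST(S) = {int, true}
FIRST(K) = {epsilon}
FIRST(J) = {epsilon, else, int, true}  (via S)
FIRST(D) = {epsilon, else, int, true}  (via J J)
FOLLOW(S) includes $ since S is the start symbol.
FOLLOW(D): in S→true true D else, D is followed by else with FIRST {else}. Thus FOLLOW(D) = {else}.
FOLLOW(J): in D→J J (occurrence 1), J is followed by J with FIRST {epsilon, else, int, true}; in D→J J (occurrence 1), the suffix after J is nullable, so FOLLOW(J) ⊇ FOLLOW(D) = {else}; in D→J J (occurrence 2), the suffix after J is empty, so FOLLOW(J) ⊇ FOLLOW(D) = {else}. Thus FOLLOW(J) = {else, int, true}.
FOLLOW(S): in J→S, the suffix after S is empty, so FOLLOW(S) ⊇ FOLLOW(J) = {else, int, true}. Thus FOLLOW(S) = {$, else, int, true}.
FOLLOW(K): in J→else K else, K is followed by else with FIRST {else}. Thus FOLLOW(K) = {else}.

{else, int, true}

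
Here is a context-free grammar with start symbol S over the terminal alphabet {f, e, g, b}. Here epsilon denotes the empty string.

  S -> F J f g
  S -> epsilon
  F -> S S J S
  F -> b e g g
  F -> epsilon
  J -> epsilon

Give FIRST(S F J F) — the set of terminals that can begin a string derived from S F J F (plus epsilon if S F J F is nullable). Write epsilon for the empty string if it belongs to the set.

FIRST(J): from J->epsilon we get {epsilon}. So FIRST(J) = {epsilon}.
FIRST(S): from S->F J f g we get {b, f}; from S->epsilon we get {epsilon}. So FIRST(S) = {epsilon, b, f}.
FIRST(F): from F->S S J S we get {epsilon, b, f}; from F->b e g g we get {b}; from F->epsilon we get {epsilon}. So FIRST(F) = {epsilon, b, f}.
FIRST(S F J F): take FIRST of each symbol in turn, carrying on past any symbol whose FIRST contains epsilon; result {epsilon, b, f}.

{epsilon, b, f}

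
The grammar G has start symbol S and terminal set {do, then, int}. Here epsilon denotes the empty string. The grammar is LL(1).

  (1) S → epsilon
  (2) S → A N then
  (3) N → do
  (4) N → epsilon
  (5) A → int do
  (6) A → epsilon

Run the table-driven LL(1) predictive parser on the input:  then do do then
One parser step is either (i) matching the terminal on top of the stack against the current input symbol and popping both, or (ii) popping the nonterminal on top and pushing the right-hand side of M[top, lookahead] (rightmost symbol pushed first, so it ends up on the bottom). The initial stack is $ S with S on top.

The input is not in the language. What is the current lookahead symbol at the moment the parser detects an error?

step 1: stack=$ S  input=then do do then $  — expand S → A N then
step 2: stack=$ then N A  input=then do do then $  — expand A → epsilon
step 3: stack=$ then N  input=then do do then $  — expand N → epsilon
step 4: stack=$ then  input=then do do then $  — match then
step 5: stack=$  input=do do then $  — error: stack empty but input remains

do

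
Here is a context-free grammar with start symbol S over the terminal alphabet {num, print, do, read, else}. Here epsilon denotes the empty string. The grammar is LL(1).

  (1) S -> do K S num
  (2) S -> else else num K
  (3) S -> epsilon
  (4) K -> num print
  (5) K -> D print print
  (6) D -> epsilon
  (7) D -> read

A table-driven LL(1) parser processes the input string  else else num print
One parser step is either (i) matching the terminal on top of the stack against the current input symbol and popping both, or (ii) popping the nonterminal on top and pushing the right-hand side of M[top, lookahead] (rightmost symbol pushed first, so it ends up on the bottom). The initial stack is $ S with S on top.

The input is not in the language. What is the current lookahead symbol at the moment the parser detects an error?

step 1: stack=$ S  input=else else num print $  — expand S -> else else num K
step 2: stack=$ K num else else  input=else else num print $  — match else
step 3: stack=$ K num else  input=else num print $  — match else
step 4: stack=$ K num  input=num print $  — match num
step 5: stack=$ K  input=print $  — expand K -> D print print
step 6: stack=$ print print D  input=print $  — expand D -> epsilon
step 7: stack=$ print print  input=print $  — match print
step 8: stack=$ print  input=$  — error: top is terminal print but lookahead is $

$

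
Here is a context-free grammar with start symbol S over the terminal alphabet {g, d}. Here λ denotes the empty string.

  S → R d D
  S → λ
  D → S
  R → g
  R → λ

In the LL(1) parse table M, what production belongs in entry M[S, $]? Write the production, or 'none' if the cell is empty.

S → λ

FIRST(R) = {λ, g}
FIRST(S) = {λ, d, g}  (via R d D)
FIRST(D) = {λ, d, g}  (via S)
FOLLOW(S) includes $ since S is the start symbol.
FOLLOW(S): in D→S, the suffix after S is empty, so FOLLOW(S) ⊇ FOLLOW(D) = {$}. Thus FOLLOW(S) = {$}.
FOLLOW(D): in S→R d D, the suffix after D is empty, so FOLLOW(D) ⊇ FOLLOW(S) = {$}. Thus FOLLOW(D) = {$}.
For S → R d D: FIRST(R d D) = {d, g}, so it goes in M[S, t] for t ∈ {d, g}.
For S → λ: FIRST(λ) = {λ}, so it goes in M[S, t] for t ∈ {}; since λ ∈ FIRST, also for every t ∈ FOLLOW(S) = {$}.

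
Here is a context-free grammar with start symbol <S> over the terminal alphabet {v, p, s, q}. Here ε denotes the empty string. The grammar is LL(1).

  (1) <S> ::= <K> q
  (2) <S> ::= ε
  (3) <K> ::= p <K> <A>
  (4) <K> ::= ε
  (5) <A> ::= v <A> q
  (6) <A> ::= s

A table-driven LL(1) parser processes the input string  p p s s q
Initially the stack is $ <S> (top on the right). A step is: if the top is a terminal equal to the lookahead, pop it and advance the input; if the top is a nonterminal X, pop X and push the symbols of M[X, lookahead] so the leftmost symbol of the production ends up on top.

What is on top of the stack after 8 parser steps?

     Stack              Input        Action
  1  $ <S>              p p s s q $  expand <S> ::= <K> q
  2  $ q <K>            p p s s q $  expand <K> ::= p <K> <A>
  3  $ q <A> <K> p      p p s s q $  match p
  4  $ q <A> <K>        p s s q $    expand <K> ::= p <K> <A>
  5  $ q <A> <A> <K> p  p s s q $    match p
  6  $ q <A> <A> <K>    s s q $      expand <K> ::= ε
  7  $ q <A> <A>        s s q $      expand <A> ::= s
  8  $ q <A> s          s s q $      match s
Stack after step 8: $ q <A> (top = <A>).

<A>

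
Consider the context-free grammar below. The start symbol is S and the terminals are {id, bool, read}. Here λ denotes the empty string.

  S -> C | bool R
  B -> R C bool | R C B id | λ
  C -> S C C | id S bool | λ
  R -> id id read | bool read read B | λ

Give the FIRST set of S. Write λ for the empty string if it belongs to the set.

{λ, bool, id}

FIRST(R) = {λ, bool, id}
FIRST(S) = {λ, bool, id}  (via C)
FIRST(C) = {λ, bool, id}  (via S C C)
FIRST(B) = {λ, bool, id}  (via R C bool, R C B id)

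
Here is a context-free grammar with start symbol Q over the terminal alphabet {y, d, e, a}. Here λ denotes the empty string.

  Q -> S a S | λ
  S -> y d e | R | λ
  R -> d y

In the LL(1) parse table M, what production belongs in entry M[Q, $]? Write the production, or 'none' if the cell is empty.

Q -> λ

FIRST(R): from R->d y we get {d}. So FIRST(R) = {d}.
FIRST(S): from S->y d e we get {y}; from S->R we get {d}; from S->λ we get {λ}. So FIRST(S) = {λ, d, y}.
FIRST(Q): from Q->S a S we get {a, d, y}; from Q->λ we get {λ}. So FIRST(Q) = {λ, a, d, y}.
FOLLOW(Q) includes $ since Q is the start symbol.
FOLLOW(Q): Q appears on no right-hand side. Thus FOLLOW(Q) = {$}.
For Q -> S a S: FIRST(S a S) = {a, d, y}, so it goes in M[Q, t] for t ∈ {a, d, y}.
For Q -> λ: FIRST(λ) = {λ}, so it goes in M[Q, t] for t ∈ {}; since λ ∈ FIRST, also for every t ∈ FOLLOW(Q) = {$}.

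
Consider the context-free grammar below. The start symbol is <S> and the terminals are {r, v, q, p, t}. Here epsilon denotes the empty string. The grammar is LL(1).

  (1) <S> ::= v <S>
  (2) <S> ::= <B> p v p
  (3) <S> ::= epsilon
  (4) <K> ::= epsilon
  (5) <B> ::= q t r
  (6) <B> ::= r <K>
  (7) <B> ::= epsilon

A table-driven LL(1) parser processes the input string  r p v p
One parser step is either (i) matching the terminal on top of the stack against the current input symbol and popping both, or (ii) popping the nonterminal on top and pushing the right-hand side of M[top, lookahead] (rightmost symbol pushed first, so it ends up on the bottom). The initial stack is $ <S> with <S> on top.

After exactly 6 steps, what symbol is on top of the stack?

p

step 1: stack=$ <S>  input=r p v p $  — expand <S> ::= <B> p v p
step 2: stack=$ p v p <B>  input=r p v p $  — expand <B> ::= r <K>
step 3: stack=$ p v p <K> r  input=r p v p $  — match r
step 4: stack=$ p v p <K>  input=p v p $  — expand <K> ::= epsilon
step 5: stack=$ p v p  input=p v p $  — match p
step 6: stack=$ p v  input=v p $  — match v
Stack after step 6: $ p (top = p).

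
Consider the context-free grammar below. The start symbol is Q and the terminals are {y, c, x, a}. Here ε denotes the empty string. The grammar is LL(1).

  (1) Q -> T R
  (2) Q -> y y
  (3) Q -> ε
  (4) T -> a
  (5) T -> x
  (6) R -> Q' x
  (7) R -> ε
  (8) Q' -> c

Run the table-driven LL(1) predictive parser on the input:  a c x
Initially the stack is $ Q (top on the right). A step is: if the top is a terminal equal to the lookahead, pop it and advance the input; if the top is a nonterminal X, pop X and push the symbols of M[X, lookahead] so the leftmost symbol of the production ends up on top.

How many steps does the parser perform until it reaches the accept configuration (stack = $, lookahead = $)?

step 1: stack=$ Q  input=a c x $  — expand Q -> T R
step 2: stack=$ R T  input=a c x $  — expand T -> a
step 3: stack=$ R a  input=a c x $  — match a
step 4: stack=$ R  input=c x $  — expand R -> Q' x
step 5: stack=$ x Q'  input=c x $  — expand Q' -> c
step 6: stack=$ x c  input=c x $  — match c
step 7: stack=$ x  input=x $  — match x
Accept reached after 7 steps.

7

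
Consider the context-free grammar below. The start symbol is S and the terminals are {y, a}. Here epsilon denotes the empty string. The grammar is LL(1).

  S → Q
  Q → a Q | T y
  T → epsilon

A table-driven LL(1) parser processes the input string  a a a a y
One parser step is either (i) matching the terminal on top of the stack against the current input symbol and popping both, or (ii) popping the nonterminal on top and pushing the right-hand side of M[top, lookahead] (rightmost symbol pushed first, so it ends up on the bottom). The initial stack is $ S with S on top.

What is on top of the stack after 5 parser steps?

Q

     Stack  Input        Action
  1  $ S    a a a a y $  expand S → Q
  2  $ Q    a a a a y $  expand Q → a Q
  3  $ Q a  a a a a y $  match a
  4  $ Q    a a a y $    expand Q → a Q
  5  $ Q a  a a a y $    match a
Stack after step 5: $ Q (top = Q).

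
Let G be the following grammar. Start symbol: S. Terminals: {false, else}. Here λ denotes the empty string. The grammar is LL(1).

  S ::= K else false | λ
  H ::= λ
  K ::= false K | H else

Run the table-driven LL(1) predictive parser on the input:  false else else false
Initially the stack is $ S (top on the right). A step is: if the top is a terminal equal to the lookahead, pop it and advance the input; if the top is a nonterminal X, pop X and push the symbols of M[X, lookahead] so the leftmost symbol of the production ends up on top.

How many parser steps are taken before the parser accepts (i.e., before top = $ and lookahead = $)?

step 1: stack=$ S  input=false else else false $  — expand S ::= K else false
step 2: stack=$ false else K  input=false else else false $  — expand K ::= false K
step 3: stack=$ false else K false  input=false else else false $  — match false
step 4: stack=$ false else K  input=else else false $  — expand K ::= H else
step 5: stack=$ false else else H  input=else else false $  — expand H ::= λ
step 6: stack=$ false else else  input=else else false $  — match else
step 7: stack=$ false else  input=else false $  — match else
step 8: stack=$ false  input=false $  — match false
Accept reached after 8 steps.

8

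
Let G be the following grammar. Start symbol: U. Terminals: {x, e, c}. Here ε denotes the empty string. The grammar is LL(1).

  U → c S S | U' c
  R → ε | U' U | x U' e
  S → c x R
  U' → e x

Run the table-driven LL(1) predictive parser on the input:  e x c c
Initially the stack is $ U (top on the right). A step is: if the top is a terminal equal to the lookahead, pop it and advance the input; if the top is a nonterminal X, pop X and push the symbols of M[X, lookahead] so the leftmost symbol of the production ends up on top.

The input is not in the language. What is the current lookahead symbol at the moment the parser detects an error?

c

step 1: stack=$ U  input=e x c c $  — expand U → U' c
step 2: stack=$ c U'  input=e x c c $  — expand U' → e x
step 3: stack=$ c x e  input=e x c c $  — match e
step 4: stack=$ c x  input=x c c $  — match x
step 5: stack=$ c  input=c c $  — match c
step 6: stack=$  input=c $  — error: stack empty but input remains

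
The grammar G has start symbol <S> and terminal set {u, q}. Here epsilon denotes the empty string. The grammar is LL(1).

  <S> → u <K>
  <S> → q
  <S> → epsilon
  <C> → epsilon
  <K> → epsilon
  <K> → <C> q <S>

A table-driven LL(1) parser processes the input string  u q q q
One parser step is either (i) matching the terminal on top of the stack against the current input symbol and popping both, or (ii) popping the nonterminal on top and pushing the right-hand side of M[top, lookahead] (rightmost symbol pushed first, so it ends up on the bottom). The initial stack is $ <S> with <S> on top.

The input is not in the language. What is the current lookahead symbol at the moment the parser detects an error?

q

step 1: stack=$ <S>  input=u q q q $  — expand <S> → u <K>
step 2: stack=$ <K> u  input=u q q q $  — match u
step 3: stack=$ <K>  input=q q q $  — expand <K> → <C> q <S>
step 4: stack=$ <S> q <C>  input=q q q $  — expand <C> → epsilon
step 5: stack=$ <S> q  input=q q q $  — match q
step 6: stack=$ <S>  input=q q $  — expand <S> → q
step 7: stack=$ q  input=q q $  — match q
step 8: stack=$  input=q $  — error: stack empty but input remains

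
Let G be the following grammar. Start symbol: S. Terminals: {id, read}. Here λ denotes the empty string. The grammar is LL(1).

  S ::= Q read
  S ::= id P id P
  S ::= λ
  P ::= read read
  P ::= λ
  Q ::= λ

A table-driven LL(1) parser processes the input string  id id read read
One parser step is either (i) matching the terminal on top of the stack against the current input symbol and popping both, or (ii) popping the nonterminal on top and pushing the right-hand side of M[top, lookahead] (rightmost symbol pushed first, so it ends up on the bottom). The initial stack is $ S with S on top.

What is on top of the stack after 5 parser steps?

step 1: stack=$ S  input=id id read read $  — expand S ::= id P id P
step 2: stack=$ P id P id  input=id id read read $  — match id
step 3: stack=$ P id P  input=id read read $  — expand P ::= λ
step 4: stack=$ P id  input=id read read $  — match id
step 5: stack=$ P  input=read read $  — expand P ::= read read
Stack after step 5: $ read read (top = read).

read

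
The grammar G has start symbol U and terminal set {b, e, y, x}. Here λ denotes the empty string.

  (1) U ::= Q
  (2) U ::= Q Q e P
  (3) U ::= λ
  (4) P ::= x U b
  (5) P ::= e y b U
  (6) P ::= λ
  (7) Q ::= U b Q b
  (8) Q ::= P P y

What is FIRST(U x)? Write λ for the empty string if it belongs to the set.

FIRST(P) = {λ, e, x}
FIRST(U) = {λ, b, e, x, y}  (via Q, Q Q e P)
FIRST(Q) = {b, e, x, y}  (via U b Q b, P P y)
FIRST(U x): take FIRST of each symbol in turn, carrying on past any symbol whose FIRST contains λ; result {b, e, x, y}.

{b, e, x, y}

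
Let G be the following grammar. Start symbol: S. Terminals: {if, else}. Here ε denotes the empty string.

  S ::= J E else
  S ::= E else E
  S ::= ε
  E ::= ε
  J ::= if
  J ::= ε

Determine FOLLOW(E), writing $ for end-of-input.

{$, else}

FIRST(E): from E::=ε we get {ε}. So FIRST(E) = {ε}.
FIRST(J): from J::=if we get {if}; from J::=ε we get {ε}. So FIRST(J) = {ε, if}.
FIRST(S): from S::=J E else we get {else, if}; from S::=E else E we get {else}; from S::=ε we get {ε}. So FIRST(S) = {ε, else, if}.
FOLLOW(S) includes $ since S is the start symbol.
FOLLOW(S): S appears on no right-hand side. Thus FOLLOW(S) = {$}.
FOLLOW(E): in S::=J E else, E is followed by else with FIRST {else}; in S::=E else E (occurrence 1), E is followed by else E with FIRST {else}; in S::=E else E (occurrence 2), the suffix after E is empty, so FOLLOW(E) ⊇ FOLLOW(S) = {$}. Thus FOLLOW(E) = {$, else}.
FOLLOW(J): in S::=J E else, J is followed by E else with FIRST {else}. Thus FOLLOW(J) = {else}.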